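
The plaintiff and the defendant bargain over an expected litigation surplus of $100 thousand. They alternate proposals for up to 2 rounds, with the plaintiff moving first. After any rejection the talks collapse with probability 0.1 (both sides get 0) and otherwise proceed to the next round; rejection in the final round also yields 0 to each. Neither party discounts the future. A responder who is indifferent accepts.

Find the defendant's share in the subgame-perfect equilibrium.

90

By backward induction:
Round 2 (the defendant proposes): the plaintiff will accept anything ≥ 0, so the defendant offers 0 and keeps 100.
Round 1 (the plaintiff proposes): rejecting gives the defendant an expected 0.9 × 100 = 90; the plaintiff offers that and keeps 10.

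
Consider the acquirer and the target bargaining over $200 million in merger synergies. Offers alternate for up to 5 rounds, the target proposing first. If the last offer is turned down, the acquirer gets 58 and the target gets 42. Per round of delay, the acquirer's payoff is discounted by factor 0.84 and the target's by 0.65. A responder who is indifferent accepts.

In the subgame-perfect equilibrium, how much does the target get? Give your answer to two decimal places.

Round 5 (the target proposes): the acquirer gets 58 if talks fail, so the target offers 58 and keeps 142.
Round 4 (the acquirer proposes): the target can get 142 next round, worth 0.65 × 142 = 92.3 now, so the acquirer offers 92.3, keeping 107.7.
Round 3 (the target proposes): the acquirer can get 107.7 next round, worth 0.84 × 107.7 = 90.468 now, so the target offers 90.468, keeping 109.532.
Round 2 (the acquirer proposes): the target can get 109.532 next round, worth 0.65 × 109.532 = 71.1958 now. The acquirer offers 71.1958 and keeps 200 − 71.1958 = 128.8042.
Round 1 (the target proposes): the acquirer can get 128.8042 next round, worth 0.84 × 128.8042 = 108.195528 now, so the target offers 108.195528, keeping 91.804472.

91.80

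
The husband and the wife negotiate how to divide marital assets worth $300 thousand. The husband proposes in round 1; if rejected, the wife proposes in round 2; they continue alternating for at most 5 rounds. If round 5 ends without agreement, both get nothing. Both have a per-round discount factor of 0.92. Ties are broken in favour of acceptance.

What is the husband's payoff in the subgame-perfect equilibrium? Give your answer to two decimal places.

259.23

Round 5 (the husband proposes): rejection yields 0 for the wife; the husband offers 0 and keeps 300.
Round 4 (the wife proposes): the husband can get 300 next round, worth 0.92 × 300 = 276 now, so the wife offers 276, keeping 24.
Round 3 (the husband proposes): the wife can get 24 next round, worth 0.92 × 24 = 22.08 now. The husband offers 22.08 and keeps 300 − 22.08 = 277.92.
Round 2 (the wife proposes): the husband can get 277.92 next round, worth 0.92 × 277.92 = 255.6864 now, so the wife offers 255.6864, keeping 44.3136.
Round 1 (the husband proposes): the wife can get 44.3136 next round, worth 0.92 × 44.3136 = 40.768512 now; the husband offers that and keeps 259.231488.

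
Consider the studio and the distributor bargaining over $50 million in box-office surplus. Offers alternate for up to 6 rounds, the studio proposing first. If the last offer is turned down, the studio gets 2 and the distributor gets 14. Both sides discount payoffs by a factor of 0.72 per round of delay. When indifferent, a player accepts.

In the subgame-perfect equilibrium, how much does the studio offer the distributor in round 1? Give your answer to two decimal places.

Round 6 (the distributor proposes): the studio gets 2 if talks fail, so the distributor offers 2 and keeps 48.
Round 5 (the studio proposes): the distributor can get 48 next round, worth 0.72 × 48 = 34.56 now, so the studio offers 34.56, keeping 15.44.
Round 4 (the distributor proposes): the studio can get 15.44 next round, worth 0.72 × 15.44 = 11.1168 now; the distributor offers that and keeps 38.8832.
Round 3 (the studio proposes): the distributor can get 38.8832 next round, worth 0.72 × 38.8832 = 27.995904 now, so the studio offers 27.995904, keeping 22.004096.
Round 2 (the distributor proposes): the studio can get 22.004096 next round, worth 0.72 × 22.004096 = 15.84294912 now; the distributor offers that and keeps 34.15705088.
Round 1 (the studio proposes): the distributor can get 34.15705088 next round, worth 0.72 × 34.15705088 = 24.5930766336 now. The studio offers 24.5930766336 and keeps 50 − 24.5930766336 = 25.4069233664.

24.59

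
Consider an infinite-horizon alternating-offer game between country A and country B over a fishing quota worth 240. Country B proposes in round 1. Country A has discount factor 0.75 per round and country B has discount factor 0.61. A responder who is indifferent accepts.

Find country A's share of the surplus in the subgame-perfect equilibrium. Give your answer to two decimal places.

Let x be country B's share when country B proposes and y be country A's share when country A proposes.
Country A accepts iff offered ≥ 0.75·y, so x = 240 − 0.75y. Symmetrically y = 240 − 0.61x.
Substituting: x = 240 − 0.75(240 − 0.61x), giving x(1 − 0.61·0.75) = 240(1 − 0.75).
So x = 240 × 0.25 / 0.5425 ≈ 110.5991, and country A receives 240 − x ≈ 129.4009.

129.40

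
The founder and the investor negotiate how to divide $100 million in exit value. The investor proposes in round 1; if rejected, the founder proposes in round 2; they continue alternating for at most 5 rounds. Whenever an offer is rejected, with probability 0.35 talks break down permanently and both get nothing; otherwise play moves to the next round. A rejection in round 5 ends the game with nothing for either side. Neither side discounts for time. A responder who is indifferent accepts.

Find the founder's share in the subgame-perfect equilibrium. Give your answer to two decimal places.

Round 5 (the investor proposes): rejection yields 0 for the founder; the investor offers 0 and keeps 100.
Round 4 (the founder proposes): rejecting gives the investor an expected 0.65 × 100 = 65. The founder offers 65 and keeps 100 − 65 = 35.
Round 3 (the investor proposes): rejecting gives the founder an expected 0.65 × 35 = 22.75, so the investor offers 22.75, keeping 77.25.
Round 2 (the founder proposes): rejecting gives the investor an expected 0.65 × 77.25 = 50.2125. The founder offers 50.2125 and keeps 100 − 50.2125 = 49.7875.
Round 1 (the investor proposes): rejecting gives the founder an expected 0.65 × 49.7875 = 32.361875, so the investor offers 32.361875, keeping 67.638125.

32.36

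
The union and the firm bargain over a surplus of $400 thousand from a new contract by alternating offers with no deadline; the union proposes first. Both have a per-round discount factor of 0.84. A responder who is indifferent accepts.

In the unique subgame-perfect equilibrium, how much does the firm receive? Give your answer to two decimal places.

When the union proposes, the firm accepts any offer worth at least 0.84 times what the firm would get by proposing next round; and vice versa.
This gives x = 400 − 0.84y and y = 400 − 0.84x, where x and y are each side's share when it proposes.
Hence (1 − 0.84·0.84)x = 400(1 − 0.84), i.e. 0.2944·x = 64.
x ≈ 217.3913; the firm's share is 400 − x ≈ 182.6087.

182.61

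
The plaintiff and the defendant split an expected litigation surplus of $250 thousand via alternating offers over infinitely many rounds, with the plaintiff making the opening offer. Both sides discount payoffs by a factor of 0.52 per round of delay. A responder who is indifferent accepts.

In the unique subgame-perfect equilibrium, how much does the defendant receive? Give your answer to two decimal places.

85.53

Let x be the plaintiff's share when the plaintiff proposes and y be the defendant's share when the defendant proposes.
The defendant accepts iff offered ≥ 0.52·y, so x = 250 − 0.52y. Symmetrically y = 250 − 0.52x.
Substituting: x = 250 − 0.52(250 − 0.52x), giving x(1 − 0.52·0.52) = 250(1 − 0.52).
So x = 250 × 0.48 / 0.7296 ≈ 164.4737, and the defendant receives 250 − x ≈ 85.5263.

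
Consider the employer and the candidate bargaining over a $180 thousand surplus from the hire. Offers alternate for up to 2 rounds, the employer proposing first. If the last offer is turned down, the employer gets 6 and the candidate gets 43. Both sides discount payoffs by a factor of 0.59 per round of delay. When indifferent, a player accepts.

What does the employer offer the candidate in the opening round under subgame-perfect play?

Work backward from the last round.
Round 2 (the candidate proposes): the employer gets 6 if talks fail, so the candidate offers 6 and keeps 174.
Round 1 (the employer proposes): the candidate can get 174 next round, worth 0.59 × 174 = 102.66 now; the employer offers that and keeps 77.34.

102.66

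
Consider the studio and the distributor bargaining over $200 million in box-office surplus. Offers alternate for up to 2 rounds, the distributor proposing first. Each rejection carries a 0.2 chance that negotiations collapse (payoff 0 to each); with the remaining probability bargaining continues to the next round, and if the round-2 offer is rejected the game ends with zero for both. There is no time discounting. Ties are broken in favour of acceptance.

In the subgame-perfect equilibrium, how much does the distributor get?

40

By backward induction:
Round 2 (the studio proposes): rejection yields 0 for the distributor; the studio offers 0 and keeps 200.
Round 1 (the distributor proposes): rejecting gives the studio an expected 0.8 × 200 = 160, so the distributor offers 160, keeping 40.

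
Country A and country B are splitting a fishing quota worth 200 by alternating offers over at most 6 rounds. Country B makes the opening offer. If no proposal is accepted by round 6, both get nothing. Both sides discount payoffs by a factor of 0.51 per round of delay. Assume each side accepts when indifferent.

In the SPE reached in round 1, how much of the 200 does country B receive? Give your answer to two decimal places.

Round 6 (country A proposes): country B will accept anything ≥ 0, so country A offers 0 and keeps 200.
Round 5 (country B proposes): country A can get 200 next round, worth 0.51 × 200 = 102 now; country B offers that and keeps 98.
Round 4 (country A proposes): country B can get 98 next round, worth 0.51 × 98 = 49.98 now; country A offers that and keeps 150.02.
Round 3 (country B proposes): country A can get 150.02 next round, worth 0.51 × 150.02 = 76.5102 now. Country B offers 76.5102 and keeps 200 − 76.5102 = 123.4898.
Round 2 (country A proposes): country B can get 123.4898 next round, worth 0.51 × 123.4898 = 62.979798 now; country A offers that and keeps 137.020202.
Round 1 (country B proposes): country A can get 137.020202 next round, worth 0.51 × 137.020202 = 69.88030302 now. Country B offers 69.88030302 and keeps 200 − 69.88030302 = 130.11969698.

130.12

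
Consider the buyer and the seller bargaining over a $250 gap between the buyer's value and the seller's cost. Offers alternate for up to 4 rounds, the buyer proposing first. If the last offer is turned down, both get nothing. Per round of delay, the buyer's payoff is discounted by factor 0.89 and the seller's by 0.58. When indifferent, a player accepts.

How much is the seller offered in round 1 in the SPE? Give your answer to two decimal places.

Round 4 (the seller proposes): the buyer will accept anything ≥ 0, so the seller offers 0 and keeps 250.
Round 3 (the buyer proposes): the seller can get 250 next round, worth 0.58 × 250 = 145 now; the buyer offers that and keeps 105.
Round 2 (the seller proposes): the buyer can get 105 next round, worth 0.89 × 105 = 93.45 now. The seller offers 93.45 and keeps 250 − 93.45 = 156.55.
Round 1 (the buyer proposes): the seller can get 156.55 next round, worth 0.58 × 156.55 = 90.799 now; the buyer offers that and keeps 159.201.

90.80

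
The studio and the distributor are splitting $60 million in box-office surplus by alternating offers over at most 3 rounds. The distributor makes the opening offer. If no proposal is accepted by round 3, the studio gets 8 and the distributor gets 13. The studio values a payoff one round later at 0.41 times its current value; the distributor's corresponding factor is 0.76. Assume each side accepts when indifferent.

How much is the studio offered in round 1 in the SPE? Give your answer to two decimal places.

Round 3 (the distributor proposes): the studio gets 8 if talks fail, so the distributor offers 8 and keeps 52.
Round 2 (the studio proposes): the distributor can get 52 next round, worth 0.76 × 52 = 39.52 now, so the studio offers 39.52, keeping 20.48.
Round 1 (the distributor proposes): the studio can get 20.48 next round, worth 0.41 × 20.48 = 8.3968 now, so the distributor offers 8.3968, keeping 51.6032.

8.40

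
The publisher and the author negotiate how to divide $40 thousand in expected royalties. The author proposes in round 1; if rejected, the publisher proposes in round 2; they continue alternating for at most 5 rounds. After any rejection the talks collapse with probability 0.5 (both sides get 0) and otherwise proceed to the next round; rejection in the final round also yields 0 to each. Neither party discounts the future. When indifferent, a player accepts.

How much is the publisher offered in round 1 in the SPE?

12.5

Round 5 (the author proposes): the publisher will accept anything ≥ 0, so the author offers 0 and keeps 40.
Round 4 (the publisher proposes): rejecting gives the author an expected 0.5 × 40 = 20, so the publisher offers 20, keeping 20.
Round 3 (the author proposes): rejecting gives the publisher an expected 0.5 × 20 = 10, so the author offers 10, keeping 30.
Round 2 (the publisher proposes): rejecting gives the author an expected 0.5 × 30 = 15, so the publisher offers 15, keeping 25.
Round 1 (the author proposes): rejecting gives the publisher an expected 0.5 × 25 = 12.5, so the author offers 12.5, keeping 27.5.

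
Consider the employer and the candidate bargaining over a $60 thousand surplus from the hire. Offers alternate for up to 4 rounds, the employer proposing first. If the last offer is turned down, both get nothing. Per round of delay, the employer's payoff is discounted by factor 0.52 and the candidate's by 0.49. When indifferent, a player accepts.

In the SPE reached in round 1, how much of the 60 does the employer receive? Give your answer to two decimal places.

Round 4 (the candidate proposes): rejection yields 0 for the employer; the candidate offers 0 and keeps 60.
Round 3 (the employer proposes): the candidate can get 60 next round, worth 0.49 × 60 = 29.4 now. The employer offers 29.4 and keeps 60 − 29.4 = 30.6.
Round 2 (the candidate proposes): the employer can get 30.6 next round, worth 0.52 × 30.6 = 15.912 now, so the candidate offers 15.912, keeping 44.088.
Round 1 (the employer proposes): the candidate can get 44.088 next round, worth 0.49 × 44.088 = 21.60312 now. The employer offers 21.60312 and keeps 60 − 21.60312 = 38.39688.

38.40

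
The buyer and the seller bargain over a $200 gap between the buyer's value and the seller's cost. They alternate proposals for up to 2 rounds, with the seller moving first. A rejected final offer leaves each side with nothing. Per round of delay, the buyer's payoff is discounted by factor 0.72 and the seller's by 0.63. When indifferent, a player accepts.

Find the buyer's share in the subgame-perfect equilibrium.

Solve by backward induction from round 2.
Round 2 (the buyer proposes): rejection yields 0 for the seller; the buyer offers 0 and keeps 200.
Round 1 (the seller proposes): the buyer can get 200 next round, worth 0.72 × 200 = 144 now. The seller offers 144 and keeps 200 − 144 = 56.

144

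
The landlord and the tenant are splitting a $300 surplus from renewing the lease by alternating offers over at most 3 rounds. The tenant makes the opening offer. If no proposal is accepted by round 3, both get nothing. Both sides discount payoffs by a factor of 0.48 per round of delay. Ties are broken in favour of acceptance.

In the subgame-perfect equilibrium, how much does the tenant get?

225.12

Round 3 (the tenant proposes): the landlord will accept anything ≥ 0, so the tenant offers 0 and keeps 300.
Round 2 (the landlord proposes): the tenant can get 300 next round, worth 0.48 × 300 = 144 now; the landlord offers that and keeps 156.
Round 1 (the tenant proposes): the landlord can get 156 next round, worth 0.48 × 156 = 74.88 now. The tenant offers 74.88 and keeps 300 − 74.88 = 225.12.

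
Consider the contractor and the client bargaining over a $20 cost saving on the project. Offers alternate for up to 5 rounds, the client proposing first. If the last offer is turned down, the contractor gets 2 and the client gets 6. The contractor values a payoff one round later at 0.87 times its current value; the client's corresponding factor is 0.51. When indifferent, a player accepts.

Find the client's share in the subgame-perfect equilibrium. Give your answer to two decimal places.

7.30

Round 5 (the client proposes): the contractor gets 2 if talks fail, so the client offers 2 and keeps 18.
Round 4 (the contractor proposes): the client can get 18 next round, worth 0.51 × 18 = 9.18 now. The contractor offers 9.18 and keeps 20 − 9.18 = 10.82.
Round 3 (the client proposes): the contractor can get 10.82 next round, worth 0.87 × 10.82 = 9.4134 now. The client offers 9.4134 and keeps 20 − 9.4134 = 10.5866.
Round 2 (the contractor proposes): the client can get 10.5866 next round, worth 0.51 × 10.5866 = 5.399166 now, so the contractor offers 5.399166, keeping 14.600834.
Round 1 (the client proposes): the contractor can get 14.600834 next round, worth 0.87 × 14.600834 = 12.70272558 now, so the client offers 12.70272558, keeping 7.29727442.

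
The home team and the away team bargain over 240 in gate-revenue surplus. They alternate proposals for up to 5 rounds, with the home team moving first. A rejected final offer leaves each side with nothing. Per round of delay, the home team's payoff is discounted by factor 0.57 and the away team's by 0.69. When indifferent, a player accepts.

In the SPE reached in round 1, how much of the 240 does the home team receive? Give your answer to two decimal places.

Round 5 (the home team proposes): rejection yields 0 for the away team; the home team offers 0 and keeps 240.
Round 4 (the away team proposes): the home team can get 240 next round, worth 0.57 × 240 = 136.8 now. The away team offers 136.8 and keeps 240 − 136.8 = 103.2.
Round 3 (the home team proposes): the away team can get 103.2 next round, worth 0.69 × 103.2 = 71.208 now. The home team offers 71.208 and keeps 240 − 71.208 = 168.792.
Round 2 (the away team proposes): the home team can get 168.792 next round, worth 0.57 × 168.792 = 96.21144 now, so the away team offers 96.21144, keeping 143.78856.
Round 1 (the home team proposes): the away team can get 143.78856 next round, worth 0.69 × 143.78856 = 99.2141064 now; the home team offers that and keeps 140.7858936.

140.79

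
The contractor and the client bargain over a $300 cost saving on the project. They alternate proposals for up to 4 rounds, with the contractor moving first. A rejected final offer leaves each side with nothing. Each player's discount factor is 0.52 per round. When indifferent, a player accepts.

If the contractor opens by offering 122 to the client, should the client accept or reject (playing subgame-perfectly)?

Round 4 (the client proposes): rejection yields 0 for the contractor; the client offers 0 and keeps 300.
Round 3 (the contractor proposes): the client can get 300 next round, worth 0.52 × 300 = 156 now; the contractor offers that and keeps 144.
Round 2 (the client proposes): the contractor can get 144 next round, worth 0.52 × 144 = 74.88 now; the client offers that and keeps 225.12.
So by rejecting in round 1, the client gets 225.12 next round, worth 0.52 × 225.12 = 117.0624 now.
Offer 122 ≥ 117.0624, so the client accepts.

Accept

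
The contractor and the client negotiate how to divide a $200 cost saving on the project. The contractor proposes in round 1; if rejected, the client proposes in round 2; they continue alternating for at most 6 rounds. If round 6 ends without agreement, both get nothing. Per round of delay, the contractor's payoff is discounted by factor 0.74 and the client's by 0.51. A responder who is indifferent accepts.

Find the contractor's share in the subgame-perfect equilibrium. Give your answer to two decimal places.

Round 6 (the client proposes): the contractor will accept anything ≥ 0, so the client offers 0 and keeps 200.
Round 5 (the contractor proposes): the client can get 200 next round, worth 0.51 × 200 = 102 now. The contractor offers 102 and keeps 200 − 102 = 98.
Round 4 (the client proposes): the contractor can get 98 next round, worth 0.74 × 98 = 72.52 now; the client offers that and keeps 127.48.
Round 3 (the contractor proposes): the client can get 127.48 next round, worth 0.51 × 127.48 = 65.0148 now, so the contractor offers 65.0148, keeping 134.9852.
Round 2 (the client proposes): the contractor can get 134.9852 next round, worth 0.74 × 134.9852 = 99.889048 now; the client offers that and keeps 100.110952.
Round 1 (the contractor proposes): the client can get 100.110952 next round, worth 0.51 × 100.110952 = 51.05658552 now. The contractor offers 51.05658552 and keeps 200 − 51.05658552 = 148.94341448.

148.94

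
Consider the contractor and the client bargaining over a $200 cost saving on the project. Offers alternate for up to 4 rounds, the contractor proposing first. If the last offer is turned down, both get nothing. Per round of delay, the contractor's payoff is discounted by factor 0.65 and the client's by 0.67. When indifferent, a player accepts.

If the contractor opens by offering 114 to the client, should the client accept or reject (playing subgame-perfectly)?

Accept

Round 4 (the client proposes): the contractor will accept anything ≥ 0, so the client offers 0 and keeps 200.
Round 3 (the contractor proposes): the client can get 200 next round, worth 0.67 × 200 = 134 now. The contractor offers 134 and keeps 200 − 134 = 66.
Round 2 (the client proposes): the contractor can get 66 next round, worth 0.65 × 66 = 42.9 now; the client offers that and keeps 157.1.
So by rejecting in round 1, the client gets 157.1 next round, worth 0.67 × 157.1 = 105.257 now.
Offer 114 ≥ 105.257, so the client accepts.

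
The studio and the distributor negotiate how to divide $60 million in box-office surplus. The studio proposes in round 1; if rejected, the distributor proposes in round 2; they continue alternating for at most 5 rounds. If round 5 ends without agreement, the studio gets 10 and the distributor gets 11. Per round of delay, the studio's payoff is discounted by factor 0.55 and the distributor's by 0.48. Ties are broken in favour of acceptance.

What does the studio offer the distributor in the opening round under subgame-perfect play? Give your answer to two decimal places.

Work backward from the last round.
Round 5 (the studio proposes): the distributor gets 11 if talks fail, so the studio offers 11 and keeps 49.
Round 4 (the distributor proposes): the studio can get 49 next round, worth 0.55 × 49 = 26.95 now, so the distributor offers 26.95, keeping 33.05.
Round 3 (the studio proposes): the distributor can get 33.05 next round, worth 0.48 × 33.05 = 15.864 now. The studio offers 15.864 and keeps 60 − 15.864 = 44.136.
Round 2 (the distributor proposes): the studio can get 44.136 next round, worth 0.55 × 44.136 = 24.2748 now. The distributor offers 24.2748 and keeps 60 − 24.2748 = 35.7252.
Round 1 (the studio proposes): the distributor can get 35.7252 next round, worth 0.48 × 35.7252 = 17.148096 now, so the studio offers 17.148096, keeping 42.851904.

17.15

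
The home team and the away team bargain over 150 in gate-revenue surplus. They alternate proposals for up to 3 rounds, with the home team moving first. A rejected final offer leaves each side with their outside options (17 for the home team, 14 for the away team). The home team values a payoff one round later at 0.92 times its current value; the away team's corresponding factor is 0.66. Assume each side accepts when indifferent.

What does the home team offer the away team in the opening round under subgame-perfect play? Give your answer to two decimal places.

16.42

Round 3 (the home team proposes): the away team gets 14 if talks fail, so the home team offers 14 and keeps 136.
Round 2 (the away team proposes): the home team can get 136 next round, worth 0.92 × 136 = 125.12 now, so the away team offers 125.12, keeping 24.88.
Round 1 (the home team proposes): the away team can get 24.88 next round, worth 0.66 × 24.88 = 16.4208 now, so the home team offers 16.4208, keeping 133.5792.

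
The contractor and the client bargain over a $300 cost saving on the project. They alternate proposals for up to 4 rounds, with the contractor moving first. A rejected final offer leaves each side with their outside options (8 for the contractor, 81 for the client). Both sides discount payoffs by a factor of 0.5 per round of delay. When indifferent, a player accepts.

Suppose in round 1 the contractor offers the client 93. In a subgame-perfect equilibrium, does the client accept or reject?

Reject

Round 4 (the client proposes): the contractor gets 8 if talks fail, so the client offers 8 and keeps 292.
Round 3 (the contractor proposes): the client can get 292 next round, worth 0.5 × 292 = 146 now. The contractor offers 146 and keeps 300 − 146 = 154.
Round 2 (the client proposes): the contractor can get 154 next round, worth 0.5 × 154 = 77 now. The client offers 77 and keeps 300 − 77 = 223.
So by rejecting in round 1, the client gets 223 next round, worth 0.5 × 223 = 111.5 now.
Offer 93 < 111.5, so the client rejects.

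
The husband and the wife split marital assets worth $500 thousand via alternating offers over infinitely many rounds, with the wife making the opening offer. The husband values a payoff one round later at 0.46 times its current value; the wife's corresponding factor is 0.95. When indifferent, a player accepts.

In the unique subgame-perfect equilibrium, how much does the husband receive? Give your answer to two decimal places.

In a stationary SPE each proposer offers the other exactly their discounted continuation value.
If the wife keeps x when proposing and the husband keeps y when proposing, then x = 500 − 0.46y and y = 500 − 0.95x.
Solving: x = 500(1 − 0.46) / (1 − 0.95·0.46) = 270 / 0.563 ≈ 479.5737.
The husband gets 500 − 479.5737 ≈ 20.4263.

20.43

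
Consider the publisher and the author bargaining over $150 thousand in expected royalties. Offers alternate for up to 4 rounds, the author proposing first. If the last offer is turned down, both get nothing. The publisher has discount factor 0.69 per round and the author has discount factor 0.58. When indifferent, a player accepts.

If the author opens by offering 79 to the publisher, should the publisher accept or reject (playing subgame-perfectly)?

Reject

Round 4 (the publisher proposes): the author will accept anything ≥ 0, so the publisher offers 0 and keeps 150.
Round 3 (the author proposes): the publisher can get 150 next round, worth 0.69 × 150 = 103.5 now; the author offers that and keeps 46.5.
Round 2 (the publisher proposes): the author can get 46.5 next round, worth 0.58 × 46.5 = 26.97 now, so the publisher offers 26.97, keeping 123.03.
So by rejecting in round 1, the publisher gets 123.03 next round, worth 0.69 × 123.03 = 84.8907 now.
Offer 79 < 84.8907, so the publisher rejects.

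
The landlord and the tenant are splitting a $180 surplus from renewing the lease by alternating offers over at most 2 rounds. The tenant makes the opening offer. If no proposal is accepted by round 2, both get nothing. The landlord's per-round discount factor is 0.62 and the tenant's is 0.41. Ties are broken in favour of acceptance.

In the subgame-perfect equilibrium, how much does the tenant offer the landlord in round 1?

111.6

Round 2 (the landlord proposes): the tenant will accept anything ≥ 0, so the landlord offers 0 and keeps 180.
Round 1 (the tenant proposes): the landlord can get 180 next round, worth 0.62 × 180 = 111.6 now. The tenant offers 111.6 and keeps 180 − 111.6 = 68.4.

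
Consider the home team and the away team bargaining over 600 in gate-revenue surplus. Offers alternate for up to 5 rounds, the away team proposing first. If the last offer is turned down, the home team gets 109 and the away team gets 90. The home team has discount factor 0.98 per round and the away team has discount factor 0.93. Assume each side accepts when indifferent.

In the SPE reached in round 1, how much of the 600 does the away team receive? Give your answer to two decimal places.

430.79

Work backward from the last round.
Round 5 (the away team proposes): the home team gets 109 if talks fail, so the away team offers 109 and keeps 491.
Round 4 (the home team proposes): the away team can get 491 next round, worth 0.93 × 491 = 456.63 now, so the home team offers 456.63, keeping 143.37.
Round 3 (the away team proposes): the home team can get 143.37 next round, worth 0.98 × 143.37 = 140.5026 now; the away team offers that and keeps 459.4974.
Round 2 (the home team proposes): the away team can get 459.4974 next round, worth 0.93 × 459.4974 = 427.332582 now. The home team offers 427.332582 and keeps 600 − 427.332582 = 172.667418.
Round 1 (the away team proposes): the home team can get 172.667418 next round, worth 0.98 × 172.667418 = 169.21406964 now; the away team offers that and keeps 430.78593036.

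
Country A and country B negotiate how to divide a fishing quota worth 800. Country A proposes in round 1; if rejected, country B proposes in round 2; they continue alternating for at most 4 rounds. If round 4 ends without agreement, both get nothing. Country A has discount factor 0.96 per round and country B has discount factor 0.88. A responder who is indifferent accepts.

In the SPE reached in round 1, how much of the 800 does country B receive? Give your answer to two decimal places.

Round 4 (country B proposes): country A will accept anything ≥ 0, so country B offers 0 and keeps 800.
Round 3 (country A proposes): country B can get 800 next round, worth 0.88 × 800 = 704 now, so country A offers 704, keeping 96.
Round 2 (country B proposes): country A can get 96 next round, worth 0.96 × 96 = 92.16 now. Country B offers 92.16 and keeps 800 − 92.16 = 707.84.
Round 1 (country A proposes): country B can get 707.84 next round, worth 0.88 × 707.84 = 622.8992 now; country A offers that and keeps 177.1008.

622.90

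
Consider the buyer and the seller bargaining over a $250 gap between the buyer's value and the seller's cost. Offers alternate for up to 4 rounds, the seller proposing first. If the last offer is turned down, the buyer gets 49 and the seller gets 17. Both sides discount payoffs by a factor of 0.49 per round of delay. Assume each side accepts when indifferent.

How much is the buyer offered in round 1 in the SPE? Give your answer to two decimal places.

Round 4 (the buyer proposes): the seller gets 17 if talks fail, so the buyer offers 17 and keeps 233.
Round 3 (the seller proposes): the buyer can get 233 next round, worth 0.49 × 233 = 114.17 now. The seller offers 114.17 and keeps 250 − 114.17 = 135.83.
Round 2 (the buyer proposes): the seller can get 135.83 next round, worth 0.49 × 135.83 = 66.5567 now. The buyer offers 66.5567 and keeps 250 − 66.5567 = 183.4433.
Round 1 (the seller proposes): the buyer can get 183.4433 next round, worth 0.49 × 183.4433 = 89.887217 now. The seller offers 89.887217 and keeps 250 − 89.887217 = 160.112783.

89.89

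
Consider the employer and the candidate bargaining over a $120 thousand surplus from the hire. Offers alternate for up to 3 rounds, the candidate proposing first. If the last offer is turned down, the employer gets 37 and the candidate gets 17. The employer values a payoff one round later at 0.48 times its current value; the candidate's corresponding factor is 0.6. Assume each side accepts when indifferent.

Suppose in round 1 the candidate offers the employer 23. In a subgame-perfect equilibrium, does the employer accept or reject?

Round 3 (the candidate proposes): the employer gets 37 if talks fail, so the candidate offers 37 and keeps 83.
Round 2 (the employer proposes): the candidate can get 83 next round, worth 0.6 × 83 = 49.8 now. The employer offers 49.8 and keeps 120 − 49.8 = 70.2.
So by rejecting in round 1, the employer gets 70.2 next round, worth 0.48 × 70.2 = 33.696 now.
Offer 23 < 33.696, so the employer rejects.

Reject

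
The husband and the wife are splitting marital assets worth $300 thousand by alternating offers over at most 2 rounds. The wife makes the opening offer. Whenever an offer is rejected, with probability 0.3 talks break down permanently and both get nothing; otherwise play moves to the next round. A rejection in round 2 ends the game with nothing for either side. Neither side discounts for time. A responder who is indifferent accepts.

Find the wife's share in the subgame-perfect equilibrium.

By backward induction:
Round 2 (the husband proposes): the wife will accept anything ≥ 0, so the husband offers 0 and keeps 300.
Round 1 (the wife proposes): rejecting gives the husband an expected 0.7 × 300 = 210; the wife offers that and keeps 90.

90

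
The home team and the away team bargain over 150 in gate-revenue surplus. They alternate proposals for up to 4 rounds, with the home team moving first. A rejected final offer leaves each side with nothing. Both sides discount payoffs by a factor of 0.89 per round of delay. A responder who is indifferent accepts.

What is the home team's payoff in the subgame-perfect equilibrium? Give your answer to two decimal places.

29.57

Round 4 (the away team proposes): rejection yields 0 for the home team; the away team offers 0 and keeps 150.
Round 3 (the home team proposes): the away team can get 150 next round, worth 0.89 × 150 = 133.5 now; the home team offers that and keeps 16.5.
Round 2 (the away team proposes): the home team can get 16.5 next round, worth 0.89 × 16.5 = 14.685 now; the away team offers that and keeps 135.315.
Round 1 (the home team proposes): the away team can get 135.315 next round, worth 0.89 × 135.315 = 120.43035 now, so the home team offers 120.43035, keeping 29.56965.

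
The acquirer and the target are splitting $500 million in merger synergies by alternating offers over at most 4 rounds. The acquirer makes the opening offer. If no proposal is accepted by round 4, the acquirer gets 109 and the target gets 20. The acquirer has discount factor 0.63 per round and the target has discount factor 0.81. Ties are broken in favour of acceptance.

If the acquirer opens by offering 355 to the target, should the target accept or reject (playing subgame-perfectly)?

Work out the target's continuation value if the offer is rejected.
Round 4 (the target proposes): the acquirer gets 109 if talks fail, so the target offers 109 and keeps 391.
Round 3 (the acquirer proposes): the target can get 391 next round, worth 0.81 × 391 = 316.71 now, so the acquirer offers 316.71, keeping 183.29.
Round 2 (the target proposes): the acquirer can get 183.29 next round, worth 0.63 × 183.29 = 115.4727 now. The target offers 115.4727 and keeps 500 − 115.4727 = 384.5273.
So by rejecting in round 1, the target gets 384.5273 next round, worth 0.81 × 384.5273 = 311.467113 now.
Offer 355 ≥ 311.467113, so the target accepts.

Accept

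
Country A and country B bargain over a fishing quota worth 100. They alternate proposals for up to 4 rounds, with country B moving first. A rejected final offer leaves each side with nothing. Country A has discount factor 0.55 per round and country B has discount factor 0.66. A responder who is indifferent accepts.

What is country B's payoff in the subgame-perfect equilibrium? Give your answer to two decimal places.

Round 4 (country A proposes): rejection yields 0 for country B; country A offers 0 and keeps 100.
Round 3 (country B proposes): country A can get 100 next round, worth 0.55 × 100 = 55 now. Country B offers 55 and keeps 100 − 55 = 45.
Round 2 (country A proposes): country B can get 45 next round, worth 0.66 × 45 = 29.7 now. Country A offers 29.7 and keeps 100 − 29.7 = 70.3.
Round 1 (country B proposes): country A can get 70.3 next round, worth 0.55 × 70.3 = 38.665 now, so country B offers 38.665, keeping 61.335.

61.34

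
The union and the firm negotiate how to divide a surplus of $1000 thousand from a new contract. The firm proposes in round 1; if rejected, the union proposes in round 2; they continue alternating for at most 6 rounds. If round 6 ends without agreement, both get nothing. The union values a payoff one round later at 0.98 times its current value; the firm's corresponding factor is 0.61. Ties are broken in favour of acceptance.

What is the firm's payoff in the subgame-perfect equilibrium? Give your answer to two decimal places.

39.10

Round 6 (the union proposes): rejection yields 0 for the firm; the union offers 0 and keeps 1000.
Round 5 (the firm proposes): the union can get 1000 next round, worth 0.98 × 1000 = 980 now; the firm offers that and keeps 20.
Round 4 (the union proposes): the firm can get 20 next round, worth 0.61 × 20 = 12.2 now; the union offers that and keeps 987.8.
Round 3 (the firm proposes): the union can get 987.8 next round, worth 0.98 × 987.8 = 968.044 now. The firm offers 968.044 and keeps 1000 − 968.044 = 31.956.
Round 2 (the union proposes): the firm can get 31.956 next round, worth 0.61 × 31.956 = 19.49316 now, so the union offers 19.49316, keeping 980.50684.
Round 1 (the firm proposes): the union can get 980.50684 next round, worth 0.98 × 980.50684 = 960.8967032 now. The firm offers 960.8967032 and keeps 1000 − 960.8967032 = 39.1032968.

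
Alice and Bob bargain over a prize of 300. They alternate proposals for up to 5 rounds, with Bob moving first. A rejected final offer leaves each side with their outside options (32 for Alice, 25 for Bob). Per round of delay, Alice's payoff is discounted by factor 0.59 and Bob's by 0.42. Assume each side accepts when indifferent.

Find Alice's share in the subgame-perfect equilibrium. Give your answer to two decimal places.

130.06

Round 5 (Bob proposes): Alice gets 32 if talks fail, so Bob offers 32 and keeps 268.
Round 4 (Alice proposes): Bob can get 268 next round, worth 0.42 × 268 = 112.56 now; Alice offers that and keeps 187.44.
Round 3 (Bob proposes): Alice can get 187.44 next round, worth 0.59 × 187.44 = 110.5896 now, so Bob offers 110.5896, keeping 189.4104.
Round 2 (Alice proposes): Bob can get 189.4104 next round, worth 0.42 × 189.4104 = 79.552368 now, so Alice offers 79.552368, keeping 220.447632.
Round 1 (Bob proposes): Alice can get 220.447632 next round, worth 0.59 × 220.447632 = 130.06410288 now; Bob offers that and keeps 169.93589712.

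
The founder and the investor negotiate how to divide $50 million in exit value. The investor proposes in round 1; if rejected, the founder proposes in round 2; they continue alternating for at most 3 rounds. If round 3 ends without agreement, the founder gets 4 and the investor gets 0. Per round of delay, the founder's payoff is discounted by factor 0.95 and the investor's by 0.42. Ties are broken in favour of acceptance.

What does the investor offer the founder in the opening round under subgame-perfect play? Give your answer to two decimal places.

Round 3 (the investor proposes): the founder gets 4 if talks fail, so the investor offers 4 and keeps 46.
Round 2 (the founder proposes): the investor can get 46 next round, worth 0.42 × 46 = 19.32 now. The founder offers 19.32 and keeps 50 − 19.32 = 30.68.
Round 1 (the investor proposes): the founder can get 30.68 next round, worth 0.95 × 30.68 = 29.146 now; the investor offers that and keeps 20.854.

29.15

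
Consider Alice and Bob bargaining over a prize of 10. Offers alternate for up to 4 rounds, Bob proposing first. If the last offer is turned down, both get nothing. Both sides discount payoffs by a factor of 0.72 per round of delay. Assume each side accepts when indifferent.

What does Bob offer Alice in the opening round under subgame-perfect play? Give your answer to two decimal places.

Round 4 (Alice proposes): Bob will accept anything ≥ 0, so Alice offers 0 and keeps 10.
Round 3 (Bob proposes): Alice can get 10 next round, worth 0.72 × 10 = 7.2 now. Bob offers 7.2 and keeps 10 − 7.2 = 2.8.
Round 2 (Alice proposes): Bob can get 2.8 next round, worth 0.72 × 2.8 = 2.016 now, so Alice offers 2.016, keeping 7.984.
Round 1 (Bob proposes): Alice can get 7.984 next round, worth 0.72 × 7.984 = 5.74848 now. Bob offers 5.74848 and keeps 10 − 5.74848 = 4.25152.

5.75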